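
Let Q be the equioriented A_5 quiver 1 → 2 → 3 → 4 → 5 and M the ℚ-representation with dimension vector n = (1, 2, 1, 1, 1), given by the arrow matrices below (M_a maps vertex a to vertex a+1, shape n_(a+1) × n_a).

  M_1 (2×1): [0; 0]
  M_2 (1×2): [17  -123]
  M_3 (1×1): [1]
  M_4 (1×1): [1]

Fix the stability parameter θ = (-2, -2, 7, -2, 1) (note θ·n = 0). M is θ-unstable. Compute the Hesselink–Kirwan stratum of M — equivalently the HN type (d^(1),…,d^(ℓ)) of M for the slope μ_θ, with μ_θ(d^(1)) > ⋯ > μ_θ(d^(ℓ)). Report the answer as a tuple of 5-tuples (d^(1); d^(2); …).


Barcode: M ≅ I[1,1], I[2,2], I[2,5]. HN layers by μ_θ (2 steps, strictly decreasing):
  μ^(1)=2; μ^(2)=-2

((0, 0, 1, 1, 1); (1, 2, 0, 0, 0))


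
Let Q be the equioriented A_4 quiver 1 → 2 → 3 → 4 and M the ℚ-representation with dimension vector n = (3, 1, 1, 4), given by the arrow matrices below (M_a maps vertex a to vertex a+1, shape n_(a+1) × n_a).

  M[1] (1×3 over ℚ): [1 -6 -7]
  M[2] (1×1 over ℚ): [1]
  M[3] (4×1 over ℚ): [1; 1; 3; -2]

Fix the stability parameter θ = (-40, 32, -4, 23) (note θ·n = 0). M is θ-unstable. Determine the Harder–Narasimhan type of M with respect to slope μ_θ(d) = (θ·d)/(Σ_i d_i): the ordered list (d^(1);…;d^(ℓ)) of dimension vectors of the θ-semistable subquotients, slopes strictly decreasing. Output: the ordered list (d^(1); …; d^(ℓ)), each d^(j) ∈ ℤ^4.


Via rank(M_{q-1}∘⋯∘M_p): M ≅ I[1,1]^2, I[1,4], I[4,4]^3.
μ_θ-semistable layers: μ^(1)=23; μ^(2)=14; μ^(3)=-40

((0, 0, 0, 4); (0, 1, 1, 0); (3, 0, 0, 0))


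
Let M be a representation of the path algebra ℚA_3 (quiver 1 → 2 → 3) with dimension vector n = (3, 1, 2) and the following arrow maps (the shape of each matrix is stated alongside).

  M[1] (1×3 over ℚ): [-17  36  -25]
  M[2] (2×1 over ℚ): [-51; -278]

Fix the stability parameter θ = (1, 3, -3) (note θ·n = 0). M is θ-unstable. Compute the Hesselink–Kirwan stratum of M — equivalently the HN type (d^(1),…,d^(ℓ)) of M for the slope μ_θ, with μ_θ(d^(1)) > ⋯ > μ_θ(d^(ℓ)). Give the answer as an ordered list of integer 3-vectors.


Barcode: M ≅ I[1,1]^2, I[1,3], I[3,3]. HN layers by μ_θ (3 steps, strictly decreasing):
  μ^(1)=1; μ^(2)=1/3; μ^(3)=-3

((2, 0, 0); (1, 1, 1); (0, 0, 1))


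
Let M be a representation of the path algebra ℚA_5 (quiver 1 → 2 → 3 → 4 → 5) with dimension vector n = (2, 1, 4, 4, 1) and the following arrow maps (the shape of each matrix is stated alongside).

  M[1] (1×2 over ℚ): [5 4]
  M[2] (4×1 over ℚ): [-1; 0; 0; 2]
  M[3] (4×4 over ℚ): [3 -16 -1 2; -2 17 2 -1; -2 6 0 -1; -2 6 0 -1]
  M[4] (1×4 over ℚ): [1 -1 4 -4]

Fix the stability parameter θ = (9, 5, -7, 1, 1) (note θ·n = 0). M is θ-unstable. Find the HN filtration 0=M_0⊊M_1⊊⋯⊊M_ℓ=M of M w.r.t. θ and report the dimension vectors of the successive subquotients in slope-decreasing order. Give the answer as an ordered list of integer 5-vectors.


Via rank(M_{q-1}∘⋯∘M_p): M ≅ I[1,1], I[1,5], I[3,3], I[3,4]^2, I[4,4].
μ_θ-semistable layers: μ^(1)=9; μ^(2)=9/5; μ^(3)=1; μ^(4)=-7

((1, 0, 0, 0, 0); (1, 1, 1, 1, 1); (0, 0, 0, 3, 0); (0, 0, 3, 0, 0))


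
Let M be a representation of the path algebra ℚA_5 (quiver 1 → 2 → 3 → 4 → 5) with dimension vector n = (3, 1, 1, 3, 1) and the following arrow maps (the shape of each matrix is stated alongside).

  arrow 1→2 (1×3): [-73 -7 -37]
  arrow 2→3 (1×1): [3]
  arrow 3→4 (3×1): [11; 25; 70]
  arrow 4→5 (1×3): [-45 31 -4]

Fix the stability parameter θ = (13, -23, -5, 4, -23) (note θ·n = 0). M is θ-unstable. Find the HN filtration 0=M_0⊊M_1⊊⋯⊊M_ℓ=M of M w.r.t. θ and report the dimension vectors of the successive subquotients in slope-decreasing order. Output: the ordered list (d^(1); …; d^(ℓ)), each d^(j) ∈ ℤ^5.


Barcode: M ≅ I[1,1]^2, I[1,4], I[4,4], I[4,5]. HN layers by μ_θ (4 steps, strictly decreasing):
  μ^(1)=13; μ^(2)=4; μ^(3)=-5; μ^(4)=-19/2

((2, 0, 0, 0, 0); (0, 0, 0, 2, 0); (1, 1, 1, 0, 0); (0, 0, 0, 1, 1))


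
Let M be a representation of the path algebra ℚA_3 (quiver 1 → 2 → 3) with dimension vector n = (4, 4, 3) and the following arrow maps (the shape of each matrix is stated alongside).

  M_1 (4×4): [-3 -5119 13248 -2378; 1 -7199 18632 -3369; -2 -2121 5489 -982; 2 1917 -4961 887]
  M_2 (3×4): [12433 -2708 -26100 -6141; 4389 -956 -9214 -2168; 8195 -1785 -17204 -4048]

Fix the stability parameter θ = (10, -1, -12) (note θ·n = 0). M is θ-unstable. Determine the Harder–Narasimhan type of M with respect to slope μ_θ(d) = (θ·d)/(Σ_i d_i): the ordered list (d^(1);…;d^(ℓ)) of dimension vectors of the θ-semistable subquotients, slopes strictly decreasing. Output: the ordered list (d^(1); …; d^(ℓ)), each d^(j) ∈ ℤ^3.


Barcode: M ≅ I[1,1], I[1,3]^3, I[2,2]. HN layers by μ_θ (2 steps, strictly decreasing):
  μ^(1)=10; μ^(2)=-1

((1, 0, 0); (3, 4, 3))


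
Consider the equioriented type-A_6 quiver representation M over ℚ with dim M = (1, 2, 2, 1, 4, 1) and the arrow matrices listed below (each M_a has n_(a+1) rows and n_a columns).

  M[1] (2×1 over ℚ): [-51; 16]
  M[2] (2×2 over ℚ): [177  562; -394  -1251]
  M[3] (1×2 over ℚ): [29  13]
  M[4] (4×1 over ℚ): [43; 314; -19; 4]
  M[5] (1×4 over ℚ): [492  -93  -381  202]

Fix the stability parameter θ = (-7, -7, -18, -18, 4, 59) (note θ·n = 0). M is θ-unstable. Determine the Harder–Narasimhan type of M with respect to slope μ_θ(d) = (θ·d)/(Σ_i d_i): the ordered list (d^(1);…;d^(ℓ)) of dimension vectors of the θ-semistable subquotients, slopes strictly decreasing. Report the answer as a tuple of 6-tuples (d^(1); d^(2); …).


Via rank(M_{q-1}∘⋯∘M_p): M ≅ I[1,6], I[2,3], I[5,5]^3.
μ_θ-semistable layers: μ^(1)=59; μ^(2)=4; μ^(3)=-25/2

((0, 0, 0, 0, 0, 1); (0, 0, 0, 0, 4, 0); (1, 2, 2, 1, 0, 0))


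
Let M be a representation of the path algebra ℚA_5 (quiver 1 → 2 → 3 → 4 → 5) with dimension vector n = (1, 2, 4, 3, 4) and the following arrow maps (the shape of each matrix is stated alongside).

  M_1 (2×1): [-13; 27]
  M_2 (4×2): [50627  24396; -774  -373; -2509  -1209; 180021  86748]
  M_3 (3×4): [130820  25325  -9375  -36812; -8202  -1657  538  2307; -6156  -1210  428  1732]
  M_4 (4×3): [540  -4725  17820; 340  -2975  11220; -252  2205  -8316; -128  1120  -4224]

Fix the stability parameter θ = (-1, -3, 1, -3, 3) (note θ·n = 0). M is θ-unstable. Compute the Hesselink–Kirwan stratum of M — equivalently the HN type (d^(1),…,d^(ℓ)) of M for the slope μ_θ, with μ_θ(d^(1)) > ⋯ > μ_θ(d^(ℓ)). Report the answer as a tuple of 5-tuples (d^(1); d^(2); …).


Barcode: M ≅ I[1,4], I[2,5], I[3,3], I[3,4], I[5,5]^3. HN layers by μ_θ (5 steps, strictly decreasing):
  μ^(1)=3; μ^(2)=1; μ^(3)=-1; μ^(4)=-2; μ^(5)=-3

((0, 0, 0, 0, 4); (0, 0, 1, 0, 0); (0, 0, 3, 3, 0); (1, 1, 0, 0, 0); (0, 1, 0, 0, 0))


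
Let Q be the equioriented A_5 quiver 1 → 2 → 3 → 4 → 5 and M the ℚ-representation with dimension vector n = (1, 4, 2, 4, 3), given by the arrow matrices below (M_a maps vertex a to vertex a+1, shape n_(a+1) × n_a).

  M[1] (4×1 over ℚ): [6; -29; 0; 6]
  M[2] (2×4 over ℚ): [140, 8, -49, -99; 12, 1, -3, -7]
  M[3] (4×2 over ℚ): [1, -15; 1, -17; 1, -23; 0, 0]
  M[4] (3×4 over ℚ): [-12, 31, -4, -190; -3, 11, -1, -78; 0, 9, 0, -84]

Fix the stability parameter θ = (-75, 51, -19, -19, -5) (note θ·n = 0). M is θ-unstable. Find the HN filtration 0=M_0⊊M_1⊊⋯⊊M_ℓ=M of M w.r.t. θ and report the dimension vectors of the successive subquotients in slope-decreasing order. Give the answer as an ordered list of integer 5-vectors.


Barcode: M ≅ I[1,5], I[2,2]^2, I[2,4], I[4,5]^2. HN layers by μ_θ (6 steps, strictly decreasing):
  μ^(1)=51; μ^(2)=13/3; μ^(3)=2; μ^(4)=-5; μ^(5)=-19; μ^(6)=-75

((0, 2, 0, 0, 0); (0, 1, 1, 1, 0); (0, 1, 1, 1, 1); (0, 0, 0, 0, 2); (0, 0, 0, 2, 0); (1, 0, 0, 0, 0))


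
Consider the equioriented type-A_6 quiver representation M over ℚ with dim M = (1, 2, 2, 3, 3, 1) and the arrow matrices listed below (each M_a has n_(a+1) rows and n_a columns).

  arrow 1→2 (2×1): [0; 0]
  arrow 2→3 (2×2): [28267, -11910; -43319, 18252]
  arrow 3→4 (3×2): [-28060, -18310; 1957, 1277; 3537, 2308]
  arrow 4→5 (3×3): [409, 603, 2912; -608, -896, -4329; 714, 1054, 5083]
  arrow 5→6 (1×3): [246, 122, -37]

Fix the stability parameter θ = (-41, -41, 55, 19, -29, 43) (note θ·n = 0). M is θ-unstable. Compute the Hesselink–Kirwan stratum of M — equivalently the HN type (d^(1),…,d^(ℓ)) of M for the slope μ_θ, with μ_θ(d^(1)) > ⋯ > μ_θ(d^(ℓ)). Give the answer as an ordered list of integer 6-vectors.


Interval decomposition of M: I[1,1], I[2,5], I[2,6], I[4,4], I[5,5].
HN type (ℓ=5): μ^(1)=43; μ^(2)=19; μ^(3)=15; μ^(4)=-29; μ^(5)=-41

((0, 0, 0, 0, 0, 1); (0, 0, 0, 1, 0, 0); (0, 0, 2, 2, 2, 0); (0, 0, 0, 0, 1, 0); (1, 2, 0, 0, 0, 0))


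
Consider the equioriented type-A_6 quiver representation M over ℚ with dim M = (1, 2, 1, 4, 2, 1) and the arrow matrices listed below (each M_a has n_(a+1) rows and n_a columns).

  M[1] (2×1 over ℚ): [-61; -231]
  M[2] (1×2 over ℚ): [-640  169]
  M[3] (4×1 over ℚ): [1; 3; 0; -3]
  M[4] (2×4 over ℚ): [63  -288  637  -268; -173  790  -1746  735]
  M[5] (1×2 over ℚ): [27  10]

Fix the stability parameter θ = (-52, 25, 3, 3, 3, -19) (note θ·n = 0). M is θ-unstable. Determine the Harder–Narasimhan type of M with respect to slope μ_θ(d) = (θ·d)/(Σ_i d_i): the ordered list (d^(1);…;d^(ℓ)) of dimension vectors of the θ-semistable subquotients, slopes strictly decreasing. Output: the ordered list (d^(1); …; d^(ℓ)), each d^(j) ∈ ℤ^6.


Interval decomposition of M: I[1,6], I[2,2], I[4,4]^2, I[4,5].
HN type (ℓ=3): μ^(1)=25; μ^(2)=3; μ^(3)=-52

((0, 1, 0, 0, 0, 0); (0, 1, 1, 4, 2, 1); (1, 0, 0, 0, 0, 0))


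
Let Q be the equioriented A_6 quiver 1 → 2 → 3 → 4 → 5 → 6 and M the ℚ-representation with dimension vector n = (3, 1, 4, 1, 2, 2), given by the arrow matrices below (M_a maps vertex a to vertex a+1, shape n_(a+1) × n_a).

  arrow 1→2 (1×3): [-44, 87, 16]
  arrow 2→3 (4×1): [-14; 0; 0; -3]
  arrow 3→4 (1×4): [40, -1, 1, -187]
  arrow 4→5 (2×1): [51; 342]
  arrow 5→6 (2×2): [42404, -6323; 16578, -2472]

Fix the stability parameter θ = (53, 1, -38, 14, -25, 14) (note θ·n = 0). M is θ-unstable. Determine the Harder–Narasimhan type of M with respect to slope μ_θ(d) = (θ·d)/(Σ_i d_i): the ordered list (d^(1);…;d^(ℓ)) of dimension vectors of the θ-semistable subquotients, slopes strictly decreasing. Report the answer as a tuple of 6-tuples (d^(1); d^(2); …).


Via rank(M_{q-1}∘⋯∘M_p): M ≅ I[1,1]^2, I[1,6], I[3,3]^3, I[5,6].
μ_θ-semistable layers: μ^(1)=53; μ^(2)=14; μ^(3)=1; μ^(4)=-25; μ^(5)=-38

((2, 0, 0, 0, 0, 0); (0, 0, 0, 0, 0, 2); (1, 1, 1, 1, 1, 0); (0, 0, 0, 0, 1, 0); (0, 0, 3, 0, 0, 0))


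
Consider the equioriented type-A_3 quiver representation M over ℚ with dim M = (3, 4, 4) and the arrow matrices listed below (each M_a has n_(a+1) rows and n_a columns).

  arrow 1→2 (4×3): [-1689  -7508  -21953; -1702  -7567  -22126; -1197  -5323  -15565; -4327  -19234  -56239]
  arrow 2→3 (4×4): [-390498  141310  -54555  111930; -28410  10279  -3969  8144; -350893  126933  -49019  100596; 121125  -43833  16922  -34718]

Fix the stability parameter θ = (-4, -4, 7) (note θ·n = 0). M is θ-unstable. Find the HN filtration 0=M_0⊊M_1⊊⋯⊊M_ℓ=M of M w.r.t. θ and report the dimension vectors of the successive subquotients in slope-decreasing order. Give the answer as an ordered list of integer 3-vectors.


Barcode: M ≅ I[1,1], I[1,3]^2, I[2,3]^2. HN layers by μ_θ (2 steps, strictly decreasing):
  μ^(1)=7; μ^(2)=-4

((0, 0, 4); (3, 4, 0))


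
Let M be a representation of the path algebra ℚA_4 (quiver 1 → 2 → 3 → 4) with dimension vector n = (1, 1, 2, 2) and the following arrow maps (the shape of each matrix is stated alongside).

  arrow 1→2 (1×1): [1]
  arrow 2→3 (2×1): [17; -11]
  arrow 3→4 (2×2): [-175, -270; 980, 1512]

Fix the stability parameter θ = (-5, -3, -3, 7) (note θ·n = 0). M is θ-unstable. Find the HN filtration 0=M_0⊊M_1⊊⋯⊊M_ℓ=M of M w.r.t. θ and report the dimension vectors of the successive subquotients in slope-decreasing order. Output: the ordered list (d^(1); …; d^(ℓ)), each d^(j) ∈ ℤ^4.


Via rank(M_{q-1}∘⋯∘M_p): M ≅ I[1,4], I[3,3], I[4,4].
μ_θ-semistable layers: μ^(1)=7; μ^(2)=-3; μ^(3)=-5

((0, 0, 0, 2); (0, 1, 2, 0); (1, 0, 0, 0))


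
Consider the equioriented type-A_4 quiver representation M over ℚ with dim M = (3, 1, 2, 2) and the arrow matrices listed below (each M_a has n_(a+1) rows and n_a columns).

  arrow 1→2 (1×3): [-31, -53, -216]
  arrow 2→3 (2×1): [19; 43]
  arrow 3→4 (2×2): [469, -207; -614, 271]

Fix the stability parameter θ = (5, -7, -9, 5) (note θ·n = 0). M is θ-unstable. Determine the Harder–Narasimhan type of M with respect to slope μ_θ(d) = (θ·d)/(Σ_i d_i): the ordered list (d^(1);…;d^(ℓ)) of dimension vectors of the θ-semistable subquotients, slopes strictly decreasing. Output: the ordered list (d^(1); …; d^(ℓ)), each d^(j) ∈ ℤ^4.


Interval decomposition of M: I[1,1]^2, I[1,4], I[3,4].
HN type (ℓ=3): μ^(1)=5; μ^(2)=-11/3; μ^(3)=-9

((2, 0, 0, 2); (1, 1, 1, 0); (0, 0, 1, 0))


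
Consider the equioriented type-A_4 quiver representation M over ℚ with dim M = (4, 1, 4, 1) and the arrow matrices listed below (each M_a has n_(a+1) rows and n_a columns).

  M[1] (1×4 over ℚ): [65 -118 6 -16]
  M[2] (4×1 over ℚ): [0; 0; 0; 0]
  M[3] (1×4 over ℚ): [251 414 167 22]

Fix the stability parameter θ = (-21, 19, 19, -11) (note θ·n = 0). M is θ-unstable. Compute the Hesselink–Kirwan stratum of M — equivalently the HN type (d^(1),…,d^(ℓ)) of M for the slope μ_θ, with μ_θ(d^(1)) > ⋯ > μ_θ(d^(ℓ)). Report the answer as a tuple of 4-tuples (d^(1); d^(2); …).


Interval decomposition of M: I[1,1]^3, I[1,2], I[3,3]^3, I[3,4].
HN type (ℓ=3): μ^(1)=19; μ^(2)=4; μ^(3)=-21

((0, 1, 3, 0); (0, 0, 1, 1); (4, 0, 0, 0))


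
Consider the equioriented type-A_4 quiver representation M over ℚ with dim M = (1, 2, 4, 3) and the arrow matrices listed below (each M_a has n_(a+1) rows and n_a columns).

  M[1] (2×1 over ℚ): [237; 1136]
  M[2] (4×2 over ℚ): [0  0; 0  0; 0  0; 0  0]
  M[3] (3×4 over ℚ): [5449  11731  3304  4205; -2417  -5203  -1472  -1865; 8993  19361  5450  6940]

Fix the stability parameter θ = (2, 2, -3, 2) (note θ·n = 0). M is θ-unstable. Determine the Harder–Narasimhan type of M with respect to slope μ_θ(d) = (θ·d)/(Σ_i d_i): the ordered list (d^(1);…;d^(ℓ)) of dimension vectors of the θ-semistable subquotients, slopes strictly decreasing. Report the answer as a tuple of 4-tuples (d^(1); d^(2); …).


Barcode: M ≅ I[1,2], I[2,2], I[3,3]^2, I[3,4]^2, I[4,4]. HN layers by μ_θ (2 steps, strictly decreasing):
  μ^(1)=2; μ^(2)=-3

((1, 2, 0, 3); (0, 0, 4, 0))


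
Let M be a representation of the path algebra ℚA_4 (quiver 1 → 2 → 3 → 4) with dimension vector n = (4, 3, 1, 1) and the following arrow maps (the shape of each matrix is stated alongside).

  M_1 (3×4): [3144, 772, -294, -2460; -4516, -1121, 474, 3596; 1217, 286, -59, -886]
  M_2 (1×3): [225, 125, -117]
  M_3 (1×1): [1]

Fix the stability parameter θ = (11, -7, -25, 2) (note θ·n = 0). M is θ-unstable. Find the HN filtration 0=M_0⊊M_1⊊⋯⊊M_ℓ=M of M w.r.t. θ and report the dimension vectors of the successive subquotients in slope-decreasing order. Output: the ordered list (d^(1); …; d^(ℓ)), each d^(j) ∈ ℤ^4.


Interval decomposition of M: I[1,1], I[1,2]^2, I[1,4].
HN type (ℓ=3): μ^(1)=11; μ^(2)=2; μ^(3)=-7

((1, 0, 0, 0); (2, 2, 0, 1); (1, 1, 1, 0))


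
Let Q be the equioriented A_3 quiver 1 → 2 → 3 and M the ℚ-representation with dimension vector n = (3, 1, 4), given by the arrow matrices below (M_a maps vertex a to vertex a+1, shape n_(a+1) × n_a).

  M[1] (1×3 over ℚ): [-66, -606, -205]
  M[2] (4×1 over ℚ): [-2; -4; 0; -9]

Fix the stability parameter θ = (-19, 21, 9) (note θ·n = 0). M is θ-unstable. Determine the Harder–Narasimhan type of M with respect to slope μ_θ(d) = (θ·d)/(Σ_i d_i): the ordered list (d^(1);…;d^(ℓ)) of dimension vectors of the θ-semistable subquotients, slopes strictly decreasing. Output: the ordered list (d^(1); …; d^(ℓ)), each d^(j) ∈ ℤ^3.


Via rank(M_{q-1}∘⋯∘M_p): M ≅ I[1,1]^2, I[1,3], I[3,3]^3.
μ_θ-semistable layers: μ^(1)=15; μ^(2)=9; μ^(3)=-19

((0, 1, 1); (0, 0, 3); (3, 0, 0))


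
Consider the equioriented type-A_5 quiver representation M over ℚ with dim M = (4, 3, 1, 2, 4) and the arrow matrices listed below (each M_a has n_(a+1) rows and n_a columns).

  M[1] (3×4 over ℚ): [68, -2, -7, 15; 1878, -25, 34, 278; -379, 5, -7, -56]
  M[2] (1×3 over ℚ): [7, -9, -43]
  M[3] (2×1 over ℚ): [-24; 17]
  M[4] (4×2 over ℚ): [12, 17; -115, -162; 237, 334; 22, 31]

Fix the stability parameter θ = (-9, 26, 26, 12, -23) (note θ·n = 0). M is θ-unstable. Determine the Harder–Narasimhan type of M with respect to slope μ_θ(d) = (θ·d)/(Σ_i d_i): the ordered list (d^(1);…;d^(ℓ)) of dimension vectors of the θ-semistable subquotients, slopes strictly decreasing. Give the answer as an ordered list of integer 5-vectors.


Via rank(M_{q-1}∘⋯∘M_p): M ≅ I[1,1], I[1,2]^2, I[1,5], I[4,5], I[5,5]^2.
μ_θ-semistable layers: μ^(1)=26; μ^(2)=41/4; μ^(3)=-11/2; μ^(4)=-9; μ^(5)=-23

((0, 2, 0, 0, 0); (0, 1, 1, 1, 1); (0, 0, 0, 1, 1); (4, 0, 0, 0, 0); (0, 0, 0, 0, 2))


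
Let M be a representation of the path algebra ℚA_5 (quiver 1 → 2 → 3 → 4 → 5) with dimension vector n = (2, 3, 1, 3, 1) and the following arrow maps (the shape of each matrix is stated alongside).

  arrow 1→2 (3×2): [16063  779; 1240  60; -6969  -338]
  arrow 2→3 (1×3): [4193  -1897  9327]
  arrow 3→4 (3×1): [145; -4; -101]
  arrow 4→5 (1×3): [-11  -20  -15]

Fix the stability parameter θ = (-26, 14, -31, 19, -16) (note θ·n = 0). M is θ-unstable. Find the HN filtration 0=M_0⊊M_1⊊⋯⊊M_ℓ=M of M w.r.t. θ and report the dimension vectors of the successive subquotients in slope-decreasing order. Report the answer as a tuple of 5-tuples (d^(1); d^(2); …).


Via rank(M_{q-1}∘⋯∘M_p): M ≅ I[1,2], I[1,4], I[2,2], I[4,4], I[4,5].
μ_θ-semistable layers: μ^(1)=19; μ^(2)=14; μ^(3)=3/2; μ^(4)=-17/2; μ^(5)=-26

((0, 0, 0, 2, 0); (0, 2, 0, 0, 0); (0, 0, 0, 1, 1); (0, 1, 1, 0, 0); (2, 0, 0, 0, 0))


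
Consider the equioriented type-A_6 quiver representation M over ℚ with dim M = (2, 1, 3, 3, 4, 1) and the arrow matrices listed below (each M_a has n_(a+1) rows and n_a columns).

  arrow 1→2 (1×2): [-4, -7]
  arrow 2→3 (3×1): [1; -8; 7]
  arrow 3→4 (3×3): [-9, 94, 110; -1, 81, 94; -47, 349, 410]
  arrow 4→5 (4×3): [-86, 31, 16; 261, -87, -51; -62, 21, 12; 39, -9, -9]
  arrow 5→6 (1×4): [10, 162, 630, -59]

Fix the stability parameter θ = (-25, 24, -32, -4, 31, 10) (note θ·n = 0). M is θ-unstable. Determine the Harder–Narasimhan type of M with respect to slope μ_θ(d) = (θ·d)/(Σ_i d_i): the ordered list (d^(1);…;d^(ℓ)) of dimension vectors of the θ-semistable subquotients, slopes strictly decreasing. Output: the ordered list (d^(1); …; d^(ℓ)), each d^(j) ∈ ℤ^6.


Via rank(M_{q-1}∘⋯∘M_p): M ≅ I[1,1], I[1,6], I[3,4], I[3,5], I[5,5]^2.
μ_θ-semistable layers: μ^(1)=31; μ^(2)=41/2; μ^(3)=-4; μ^(4)=-25; μ^(5)=-32

((0, 0, 0, 0, 3, 0); (0, 0, 0, 0, 1, 1); (0, 1, 1, 3, 0, 0); (2, 0, 0, 0, 0, 0); (0, 0, 2, 0, 0, 0))


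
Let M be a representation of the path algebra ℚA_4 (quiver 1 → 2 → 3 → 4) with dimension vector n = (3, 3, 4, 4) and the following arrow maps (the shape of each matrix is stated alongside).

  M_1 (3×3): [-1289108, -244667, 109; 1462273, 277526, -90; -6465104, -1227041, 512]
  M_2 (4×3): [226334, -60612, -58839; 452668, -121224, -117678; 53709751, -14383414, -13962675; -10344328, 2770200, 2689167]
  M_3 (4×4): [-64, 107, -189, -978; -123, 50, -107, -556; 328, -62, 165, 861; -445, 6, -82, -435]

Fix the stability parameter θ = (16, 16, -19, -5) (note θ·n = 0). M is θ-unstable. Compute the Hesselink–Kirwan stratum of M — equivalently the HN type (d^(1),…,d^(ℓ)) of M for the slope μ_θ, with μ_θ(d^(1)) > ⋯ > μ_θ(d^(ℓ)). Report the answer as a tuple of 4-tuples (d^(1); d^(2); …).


Barcode: M ≅ I[1,2], I[1,4]^2, I[3,3], I[3,4], I[4,4]. HN layers by μ_θ (4 steps, strictly decreasing):
  μ^(1)=16; μ^(2)=2; μ^(3)=-5; μ^(4)=-19

((1, 1, 0, 0); (2, 2, 2, 2); (0, 0, 0, 2); (0, 0, 2, 0))


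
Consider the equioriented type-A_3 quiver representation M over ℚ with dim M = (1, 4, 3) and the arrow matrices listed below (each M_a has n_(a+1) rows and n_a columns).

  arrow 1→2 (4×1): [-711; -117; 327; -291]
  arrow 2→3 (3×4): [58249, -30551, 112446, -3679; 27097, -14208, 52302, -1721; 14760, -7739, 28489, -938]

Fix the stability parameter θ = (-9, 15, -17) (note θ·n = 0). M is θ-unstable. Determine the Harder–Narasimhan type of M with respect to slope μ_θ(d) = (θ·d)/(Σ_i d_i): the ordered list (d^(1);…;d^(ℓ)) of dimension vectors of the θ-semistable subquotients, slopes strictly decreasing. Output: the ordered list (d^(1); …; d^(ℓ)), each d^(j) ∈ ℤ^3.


Barcode: M ≅ I[1,3], I[2,2], I[2,3]^2. HN layers by μ_θ (3 steps, strictly decreasing):
  μ^(1)=15; μ^(2)=-1; μ^(3)=-9

((0, 1, 0); (0, 3, 3); (1, 0, 0))


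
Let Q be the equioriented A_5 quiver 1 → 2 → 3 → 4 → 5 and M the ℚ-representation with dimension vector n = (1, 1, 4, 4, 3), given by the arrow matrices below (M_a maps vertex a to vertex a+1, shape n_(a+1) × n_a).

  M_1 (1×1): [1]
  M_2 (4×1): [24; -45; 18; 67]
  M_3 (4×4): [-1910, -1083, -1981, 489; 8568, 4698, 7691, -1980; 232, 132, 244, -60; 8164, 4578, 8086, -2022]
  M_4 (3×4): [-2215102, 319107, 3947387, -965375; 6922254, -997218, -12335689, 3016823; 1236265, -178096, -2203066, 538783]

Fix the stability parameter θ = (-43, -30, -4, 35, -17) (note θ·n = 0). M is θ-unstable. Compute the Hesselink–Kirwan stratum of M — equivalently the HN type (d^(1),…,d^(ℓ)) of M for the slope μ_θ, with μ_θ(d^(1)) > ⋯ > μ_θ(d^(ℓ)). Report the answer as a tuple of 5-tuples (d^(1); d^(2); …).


Via rank(M_{q-1}∘⋯∘M_p): M ≅ I[1,3], I[3,3], I[3,5]^2, I[4,4], I[4,5].
μ_θ-semistable layers: μ^(1)=35; μ^(2)=9; μ^(3)=-4; μ^(4)=-30; μ^(5)=-43

((0, 0, 0, 1, 0); (0, 0, 0, 3, 3); (0, 0, 4, 0, 0); (0, 1, 0, 0, 0); (1, 0, 0, 0, 0))


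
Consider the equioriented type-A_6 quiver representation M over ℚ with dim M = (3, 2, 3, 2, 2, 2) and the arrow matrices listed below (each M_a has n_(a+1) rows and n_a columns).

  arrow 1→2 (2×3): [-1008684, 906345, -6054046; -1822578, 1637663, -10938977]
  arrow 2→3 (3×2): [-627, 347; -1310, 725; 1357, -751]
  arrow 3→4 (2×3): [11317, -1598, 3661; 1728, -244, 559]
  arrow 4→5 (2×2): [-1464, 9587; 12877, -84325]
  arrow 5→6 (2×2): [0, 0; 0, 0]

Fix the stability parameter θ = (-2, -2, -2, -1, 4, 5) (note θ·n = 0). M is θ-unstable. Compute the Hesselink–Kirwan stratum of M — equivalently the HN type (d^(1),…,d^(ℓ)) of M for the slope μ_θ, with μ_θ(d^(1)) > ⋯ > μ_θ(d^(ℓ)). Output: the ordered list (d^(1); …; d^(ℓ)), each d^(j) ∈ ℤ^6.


Barcode: M ≅ I[1,1], I[1,3], I[1,5], I[3,5], I[6,6]^2. HN layers by μ_θ (4 steps, strictly decreasing):
  μ^(1)=5; μ^(2)=4; μ^(3)=-1; μ^(4)=-2

((0, 0, 0, 0, 0, 2); (0, 0, 0, 0, 2, 0); (0, 0, 0, 2, 0, 0); (3, 2, 3, 0, 0, 0))


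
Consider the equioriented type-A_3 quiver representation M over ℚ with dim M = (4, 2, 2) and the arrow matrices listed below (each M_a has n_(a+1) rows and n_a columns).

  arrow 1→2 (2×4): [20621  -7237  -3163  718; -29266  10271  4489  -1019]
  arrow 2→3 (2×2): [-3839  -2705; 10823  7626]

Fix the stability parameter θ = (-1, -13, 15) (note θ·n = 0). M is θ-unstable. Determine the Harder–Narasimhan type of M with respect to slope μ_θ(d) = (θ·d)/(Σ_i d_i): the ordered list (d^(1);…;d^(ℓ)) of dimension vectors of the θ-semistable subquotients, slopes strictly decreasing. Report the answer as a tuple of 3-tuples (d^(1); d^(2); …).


Via rank(M_{q-1}∘⋯∘M_p): M ≅ I[1,1]^2, I[1,3]^2.
μ_θ-semistable layers: μ^(1)=15; μ^(2)=-1; μ^(3)=-7

((0, 0, 2); (2, 0, 0); (2, 2, 0))


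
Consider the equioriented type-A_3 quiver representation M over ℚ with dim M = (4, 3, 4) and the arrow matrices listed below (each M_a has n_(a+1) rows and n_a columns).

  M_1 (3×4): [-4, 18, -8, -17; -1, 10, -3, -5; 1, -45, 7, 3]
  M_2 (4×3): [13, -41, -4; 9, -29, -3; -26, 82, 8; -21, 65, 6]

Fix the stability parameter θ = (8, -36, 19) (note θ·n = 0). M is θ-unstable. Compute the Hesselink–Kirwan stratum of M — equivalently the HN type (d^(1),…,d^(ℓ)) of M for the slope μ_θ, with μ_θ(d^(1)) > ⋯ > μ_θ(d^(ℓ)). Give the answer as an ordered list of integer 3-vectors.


Barcode: M ≅ I[1,1], I[1,2], I[1,3]^2, I[3,3]^2. HN layers by μ_θ (3 steps, strictly decreasing):
  μ^(1)=19; μ^(2)=8; μ^(3)=-14

((0, 0, 4); (1, 0, 0); (3, 3, 0))


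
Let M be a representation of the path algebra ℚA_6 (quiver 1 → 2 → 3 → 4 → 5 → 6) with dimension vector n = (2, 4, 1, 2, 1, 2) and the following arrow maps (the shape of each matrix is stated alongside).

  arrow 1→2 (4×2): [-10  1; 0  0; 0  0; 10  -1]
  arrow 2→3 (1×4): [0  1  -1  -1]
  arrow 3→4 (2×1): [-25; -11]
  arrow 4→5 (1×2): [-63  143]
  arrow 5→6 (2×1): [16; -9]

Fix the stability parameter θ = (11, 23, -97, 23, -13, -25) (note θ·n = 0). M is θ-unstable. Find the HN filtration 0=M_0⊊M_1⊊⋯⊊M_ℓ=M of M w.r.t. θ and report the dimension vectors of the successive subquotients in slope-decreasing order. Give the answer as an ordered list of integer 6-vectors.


Barcode: M ≅ I[1,1], I[1,6], I[2,2]^3, I[4,4], I[6,6]. HN layers by μ_θ (5 steps, strictly decreasing):
  μ^(1)=23; μ^(2)=11; μ^(3)=-5; μ^(4)=-21; μ^(5)=-25

((0, 3, 0, 1, 0, 0); (1, 0, 0, 0, 0, 0); (0, 0, 0, 1, 1, 1); (1, 1, 1, 0, 0, 0); (0, 0, 0, 0, 0, 1))


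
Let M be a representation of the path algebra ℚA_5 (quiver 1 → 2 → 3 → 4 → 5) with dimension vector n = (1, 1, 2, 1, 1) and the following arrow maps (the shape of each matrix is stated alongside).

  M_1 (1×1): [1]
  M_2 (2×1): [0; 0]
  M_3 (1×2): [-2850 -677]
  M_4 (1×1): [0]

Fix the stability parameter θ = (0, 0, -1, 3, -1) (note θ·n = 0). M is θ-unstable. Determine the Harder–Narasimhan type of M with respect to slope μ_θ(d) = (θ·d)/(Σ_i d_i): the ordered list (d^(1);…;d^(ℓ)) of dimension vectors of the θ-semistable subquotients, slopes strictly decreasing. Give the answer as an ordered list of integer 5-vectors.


Barcode: M ≅ I[1,2], I[3,3], I[3,4], I[5,5]. HN layers by μ_θ (3 steps, strictly decreasing):
  μ^(1)=3; μ^(2)=0; μ^(3)=-1

((0, 0, 0, 1, 0); (1, 1, 0, 0, 0); (0, 0, 2, 0, 1))


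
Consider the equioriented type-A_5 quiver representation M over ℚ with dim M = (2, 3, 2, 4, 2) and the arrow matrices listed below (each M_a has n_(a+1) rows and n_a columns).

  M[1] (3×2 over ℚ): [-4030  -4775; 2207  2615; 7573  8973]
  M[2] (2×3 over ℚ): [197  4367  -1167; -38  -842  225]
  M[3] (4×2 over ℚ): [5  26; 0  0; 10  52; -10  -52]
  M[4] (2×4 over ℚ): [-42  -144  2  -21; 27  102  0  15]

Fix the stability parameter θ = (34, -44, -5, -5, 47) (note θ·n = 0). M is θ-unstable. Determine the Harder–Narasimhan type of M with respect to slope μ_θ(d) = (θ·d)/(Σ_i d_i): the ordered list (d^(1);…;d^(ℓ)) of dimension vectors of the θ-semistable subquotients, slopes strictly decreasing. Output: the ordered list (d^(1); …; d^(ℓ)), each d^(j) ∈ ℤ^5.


Via rank(M_{q-1}∘⋯∘M_p): M ≅ I[1,3], I[1,5], I[2,2], I[4,4]^2, I[4,5].
μ_θ-semistable layers: μ^(1)=47; μ^(2)=-5; μ^(3)=-44

((0, 0, 0, 0, 2); (2, 2, 2, 4, 0); (0, 1, 0, 0, 0))


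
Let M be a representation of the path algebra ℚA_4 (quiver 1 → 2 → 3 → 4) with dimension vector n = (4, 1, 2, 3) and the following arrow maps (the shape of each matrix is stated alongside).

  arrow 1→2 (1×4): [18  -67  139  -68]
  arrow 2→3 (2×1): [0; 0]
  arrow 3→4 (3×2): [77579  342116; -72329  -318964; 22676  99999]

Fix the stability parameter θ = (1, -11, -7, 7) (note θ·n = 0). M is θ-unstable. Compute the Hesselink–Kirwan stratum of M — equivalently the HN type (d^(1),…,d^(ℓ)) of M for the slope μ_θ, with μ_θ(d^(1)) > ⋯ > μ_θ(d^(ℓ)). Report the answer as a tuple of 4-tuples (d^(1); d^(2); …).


Via rank(M_{q-1}∘⋯∘M_p): M ≅ I[1,1]^3, I[1,2], I[3,4]^2, I[4,4].
μ_θ-semistable layers: μ^(1)=7; μ^(2)=1; μ^(3)=-5; μ^(4)=-7

((0, 0, 0, 3); (3, 0, 0, 0); (1, 1, 0, 0); (0, 0, 2, 0))


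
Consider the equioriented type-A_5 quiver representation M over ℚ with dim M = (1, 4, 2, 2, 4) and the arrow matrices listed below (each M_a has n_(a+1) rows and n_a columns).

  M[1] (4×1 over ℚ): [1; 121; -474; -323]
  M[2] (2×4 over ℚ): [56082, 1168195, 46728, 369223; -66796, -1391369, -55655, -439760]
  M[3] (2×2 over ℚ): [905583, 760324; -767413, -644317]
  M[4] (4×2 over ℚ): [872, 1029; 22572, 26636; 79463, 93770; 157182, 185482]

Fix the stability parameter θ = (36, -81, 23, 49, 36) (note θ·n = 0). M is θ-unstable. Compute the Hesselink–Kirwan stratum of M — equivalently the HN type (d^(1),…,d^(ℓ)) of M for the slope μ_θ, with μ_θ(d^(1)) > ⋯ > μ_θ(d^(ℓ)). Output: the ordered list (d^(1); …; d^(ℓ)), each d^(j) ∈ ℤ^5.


Interval decomposition of M: I[1,5], I[2,2]^2, I[2,5], I[5,5]^2.
HN type (ℓ=5): μ^(1)=85/2; μ^(2)=36; μ^(3)=23; μ^(4)=-45/2; μ^(5)=-81

((0, 0, 0, 2, 2); (0, 0, 0, 0, 2); (0, 0, 2, 0, 0); (1, 1, 0, 0, 0); (0, 3, 0, 0, 0))


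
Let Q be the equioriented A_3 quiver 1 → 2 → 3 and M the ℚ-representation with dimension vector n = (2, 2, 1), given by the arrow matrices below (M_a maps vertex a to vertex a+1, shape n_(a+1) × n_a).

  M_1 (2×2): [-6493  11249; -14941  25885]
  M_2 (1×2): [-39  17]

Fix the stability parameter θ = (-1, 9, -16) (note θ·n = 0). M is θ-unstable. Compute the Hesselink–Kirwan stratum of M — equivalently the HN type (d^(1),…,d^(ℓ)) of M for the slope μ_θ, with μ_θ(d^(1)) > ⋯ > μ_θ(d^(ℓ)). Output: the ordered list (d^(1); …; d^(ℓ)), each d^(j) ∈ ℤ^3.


Interval decomposition of M: I[1,2], I[1,3].
HN type (ℓ=3): μ^(1)=9; μ^(2)=-1; μ^(3)=-8/3

((0, 1, 0); (1, 0, 0); (1, 1, 1))


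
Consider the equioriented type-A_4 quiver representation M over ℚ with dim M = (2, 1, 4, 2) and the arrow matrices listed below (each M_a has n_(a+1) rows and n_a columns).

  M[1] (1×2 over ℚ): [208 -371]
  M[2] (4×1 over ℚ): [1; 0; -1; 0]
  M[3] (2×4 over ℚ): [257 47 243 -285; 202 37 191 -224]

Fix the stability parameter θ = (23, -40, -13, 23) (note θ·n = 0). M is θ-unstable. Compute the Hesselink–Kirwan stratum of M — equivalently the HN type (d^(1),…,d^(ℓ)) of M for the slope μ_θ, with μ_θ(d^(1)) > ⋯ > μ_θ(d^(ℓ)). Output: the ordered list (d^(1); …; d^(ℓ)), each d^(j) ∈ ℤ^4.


Via rank(M_{q-1}∘⋯∘M_p): M ≅ I[1,1], I[1,4], I[3,3]^2, I[3,4].
μ_θ-semistable layers: μ^(1)=23; μ^(2)=-10; μ^(3)=-13

((1, 0, 0, 2); (1, 1, 1, 0); (0, 0, 3, 0))


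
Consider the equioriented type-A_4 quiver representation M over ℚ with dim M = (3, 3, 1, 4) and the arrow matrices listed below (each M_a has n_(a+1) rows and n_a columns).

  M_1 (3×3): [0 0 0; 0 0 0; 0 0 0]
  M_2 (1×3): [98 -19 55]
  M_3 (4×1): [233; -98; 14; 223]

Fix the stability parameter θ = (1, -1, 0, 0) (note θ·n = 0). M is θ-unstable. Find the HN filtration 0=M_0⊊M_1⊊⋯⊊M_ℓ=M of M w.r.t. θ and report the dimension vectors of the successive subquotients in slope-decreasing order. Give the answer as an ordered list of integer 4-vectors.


Barcode: M ≅ I[1,1]^3, I[2,2]^2, I[2,4], I[4,4]^3. HN layers by μ_θ (3 steps, strictly decreasing):
  μ^(1)=1; μ^(2)=0; μ^(3)=-1

((3, 0, 0, 0); (0, 0, 1, 4); (0, 3, 0, 0))


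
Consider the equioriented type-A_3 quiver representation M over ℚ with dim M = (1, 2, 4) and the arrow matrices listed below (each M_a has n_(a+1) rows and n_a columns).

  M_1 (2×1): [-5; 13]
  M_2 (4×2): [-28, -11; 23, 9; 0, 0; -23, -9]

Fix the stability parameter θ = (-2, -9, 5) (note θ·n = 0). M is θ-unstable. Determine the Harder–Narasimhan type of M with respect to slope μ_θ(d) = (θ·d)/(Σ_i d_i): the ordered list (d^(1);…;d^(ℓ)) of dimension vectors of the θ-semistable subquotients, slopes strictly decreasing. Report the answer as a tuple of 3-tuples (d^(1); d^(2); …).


Barcode: M ≅ I[1,3], I[2,3], I[3,3]^2. HN layers by μ_θ (3 steps, strictly decreasing):
  μ^(1)=5; μ^(2)=-11/2; μ^(3)=-9

((0, 0, 4); (1, 1, 0); (0, 1, 0))


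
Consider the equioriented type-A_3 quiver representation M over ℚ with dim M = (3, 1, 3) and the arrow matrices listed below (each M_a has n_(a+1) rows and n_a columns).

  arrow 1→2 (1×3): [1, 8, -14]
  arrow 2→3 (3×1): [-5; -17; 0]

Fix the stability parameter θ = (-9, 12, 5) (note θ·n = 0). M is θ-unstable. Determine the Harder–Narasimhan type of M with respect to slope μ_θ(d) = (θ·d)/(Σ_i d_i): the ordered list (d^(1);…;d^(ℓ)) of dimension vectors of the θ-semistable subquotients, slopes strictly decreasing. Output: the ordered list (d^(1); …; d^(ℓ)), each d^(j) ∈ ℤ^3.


Via rank(M_{q-1}∘⋯∘M_p): M ≅ I[1,1]^2, I[1,3], I[3,3]^2.
μ_θ-semistable layers: μ^(1)=17/2; μ^(2)=5; μ^(3)=-9

((0, 1, 1); (0, 0, 2); (3, 0, 0))


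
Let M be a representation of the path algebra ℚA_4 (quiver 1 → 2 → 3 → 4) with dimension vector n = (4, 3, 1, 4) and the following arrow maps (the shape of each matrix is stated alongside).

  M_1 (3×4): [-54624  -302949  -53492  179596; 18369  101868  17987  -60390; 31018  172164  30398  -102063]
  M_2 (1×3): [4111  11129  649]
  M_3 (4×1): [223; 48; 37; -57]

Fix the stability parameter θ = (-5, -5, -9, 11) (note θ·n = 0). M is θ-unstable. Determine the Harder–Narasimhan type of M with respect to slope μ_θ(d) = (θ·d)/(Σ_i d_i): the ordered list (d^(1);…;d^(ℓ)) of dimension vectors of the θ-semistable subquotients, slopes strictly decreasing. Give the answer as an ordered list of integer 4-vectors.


Via rank(M_{q-1}∘⋯∘M_p): M ≅ I[1,1], I[1,2]^2, I[1,4], I[4,4]^3.
μ_θ-semistable layers: μ^(1)=11; μ^(2)=-5; μ^(3)=-19/3

((0, 0, 0, 4); (3, 2, 0, 0); (1, 1, 1, 0))


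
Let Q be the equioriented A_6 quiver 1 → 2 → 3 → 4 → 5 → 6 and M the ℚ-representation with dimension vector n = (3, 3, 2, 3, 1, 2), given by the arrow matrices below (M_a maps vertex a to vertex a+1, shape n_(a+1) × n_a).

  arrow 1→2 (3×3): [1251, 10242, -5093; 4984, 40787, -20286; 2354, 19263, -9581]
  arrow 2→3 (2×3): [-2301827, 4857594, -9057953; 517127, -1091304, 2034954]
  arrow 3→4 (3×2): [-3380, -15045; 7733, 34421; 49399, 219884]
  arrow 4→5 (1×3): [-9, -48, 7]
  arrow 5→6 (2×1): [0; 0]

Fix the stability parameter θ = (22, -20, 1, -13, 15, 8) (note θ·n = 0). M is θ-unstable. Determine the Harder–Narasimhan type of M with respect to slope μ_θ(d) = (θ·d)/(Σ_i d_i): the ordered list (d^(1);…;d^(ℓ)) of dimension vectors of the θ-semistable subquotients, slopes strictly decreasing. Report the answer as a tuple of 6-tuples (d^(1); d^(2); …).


Interval decomposition of M: I[1,2], I[1,4], I[1,5], I[4,4], I[6,6]^2.
HN type (ℓ=5): μ^(1)=15; μ^(2)=8; μ^(3)=1; μ^(4)=-5/2; μ^(5)=-13

((0, 0, 0, 0, 1, 0); (0, 0, 0, 0, 0, 2); (1, 1, 0, 0, 0, 0); (2, 2, 2, 2, 0, 0); (0, 0, 0, 1, 0, 0))


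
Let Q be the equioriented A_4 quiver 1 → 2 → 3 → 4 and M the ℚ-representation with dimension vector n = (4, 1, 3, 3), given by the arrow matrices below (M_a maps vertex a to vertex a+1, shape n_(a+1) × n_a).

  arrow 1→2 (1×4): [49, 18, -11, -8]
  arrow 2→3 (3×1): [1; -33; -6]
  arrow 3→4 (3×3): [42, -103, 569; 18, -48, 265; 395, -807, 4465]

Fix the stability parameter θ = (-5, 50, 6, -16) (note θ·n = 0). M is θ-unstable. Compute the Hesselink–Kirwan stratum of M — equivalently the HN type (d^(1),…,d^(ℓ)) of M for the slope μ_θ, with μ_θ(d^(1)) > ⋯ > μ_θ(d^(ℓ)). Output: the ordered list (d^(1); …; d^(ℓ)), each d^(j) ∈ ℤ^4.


Via rank(M_{q-1}∘⋯∘M_p): M ≅ I[1,1]^3, I[1,4], I[3,4]^2.
μ_θ-semistable layers: μ^(1)=40/3; μ^(2)=-5

((0, 1, 1, 1); (4, 0, 2, 2))


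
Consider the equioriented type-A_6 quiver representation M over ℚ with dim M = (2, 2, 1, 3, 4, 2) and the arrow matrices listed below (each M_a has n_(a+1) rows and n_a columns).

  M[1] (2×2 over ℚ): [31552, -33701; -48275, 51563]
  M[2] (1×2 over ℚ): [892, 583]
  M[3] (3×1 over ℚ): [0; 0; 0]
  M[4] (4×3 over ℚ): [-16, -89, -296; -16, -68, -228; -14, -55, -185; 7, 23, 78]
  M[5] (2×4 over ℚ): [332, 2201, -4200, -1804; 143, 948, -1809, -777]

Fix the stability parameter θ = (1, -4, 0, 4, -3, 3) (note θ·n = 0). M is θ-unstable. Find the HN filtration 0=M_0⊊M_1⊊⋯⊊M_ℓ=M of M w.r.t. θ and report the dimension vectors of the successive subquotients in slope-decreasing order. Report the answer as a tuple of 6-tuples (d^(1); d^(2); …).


Barcode: M ≅ I[1,2], I[1,3], I[4,5]^2, I[4,6], I[5,6]. HN layers by μ_θ (5 steps, strictly decreasing):
  μ^(1)=3; μ^(2)=1/2; μ^(3)=0; μ^(4)=-3/2; μ^(5)=-3

((0, 0, 0, 0, 0, 2); (0, 0, 0, 3, 3, 0); (0, 0, 1, 0, 0, 0); (2, 2, 0, 0, 0, 0); (0, 0, 0, 0, 1, 0))


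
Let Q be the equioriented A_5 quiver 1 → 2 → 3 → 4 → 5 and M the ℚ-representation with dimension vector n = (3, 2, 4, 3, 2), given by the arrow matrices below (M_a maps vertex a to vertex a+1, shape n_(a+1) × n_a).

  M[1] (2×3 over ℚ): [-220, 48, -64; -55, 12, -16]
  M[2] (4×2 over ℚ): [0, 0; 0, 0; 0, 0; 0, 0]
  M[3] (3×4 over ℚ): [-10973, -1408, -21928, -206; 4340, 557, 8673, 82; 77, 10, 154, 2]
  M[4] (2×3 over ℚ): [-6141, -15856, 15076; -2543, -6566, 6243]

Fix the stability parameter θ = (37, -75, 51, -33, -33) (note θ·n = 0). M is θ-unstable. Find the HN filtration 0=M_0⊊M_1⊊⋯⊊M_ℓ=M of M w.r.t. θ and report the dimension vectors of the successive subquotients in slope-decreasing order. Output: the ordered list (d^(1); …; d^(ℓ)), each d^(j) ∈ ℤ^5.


Interval decomposition of M: I[1,1]^2, I[1,2], I[2,2], I[3,3]^2, I[3,4], I[3,5], I[4,5].
HN type (ℓ=7): μ^(1)=51; μ^(2)=37; μ^(3)=9; μ^(4)=-5; μ^(5)=-19; μ^(6)=-33; μ^(7)=-75

((0, 0, 2, 0, 0); (2, 0, 0, 0, 0); (0, 0, 1, 1, 0); (0, 0, 1, 1, 1); (1, 1, 0, 0, 0); (0, 0, 0, 1, 1); (0, 1, 0, 0, 0))


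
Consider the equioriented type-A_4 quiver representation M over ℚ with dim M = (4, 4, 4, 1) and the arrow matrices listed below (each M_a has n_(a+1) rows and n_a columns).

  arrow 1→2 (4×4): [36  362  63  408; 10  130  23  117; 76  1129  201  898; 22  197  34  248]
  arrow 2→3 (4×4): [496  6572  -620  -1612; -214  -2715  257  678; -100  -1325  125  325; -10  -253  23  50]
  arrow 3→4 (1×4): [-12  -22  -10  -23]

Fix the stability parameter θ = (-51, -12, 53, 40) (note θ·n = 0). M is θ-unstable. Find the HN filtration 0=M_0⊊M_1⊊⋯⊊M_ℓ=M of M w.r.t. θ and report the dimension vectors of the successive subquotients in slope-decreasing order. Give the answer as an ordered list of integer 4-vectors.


Barcode: M ≅ I[1,2]^2, I[1,3], I[1,4], I[3,3]^2. HN layers by μ_θ (4 steps, strictly decreasing):
  μ^(1)=53; μ^(2)=93/2; μ^(3)=-12; μ^(4)=-51

((0, 0, 3, 0); (0, 0, 1, 1); (0, 4, 0, 0); (4, 0, 0, 0))


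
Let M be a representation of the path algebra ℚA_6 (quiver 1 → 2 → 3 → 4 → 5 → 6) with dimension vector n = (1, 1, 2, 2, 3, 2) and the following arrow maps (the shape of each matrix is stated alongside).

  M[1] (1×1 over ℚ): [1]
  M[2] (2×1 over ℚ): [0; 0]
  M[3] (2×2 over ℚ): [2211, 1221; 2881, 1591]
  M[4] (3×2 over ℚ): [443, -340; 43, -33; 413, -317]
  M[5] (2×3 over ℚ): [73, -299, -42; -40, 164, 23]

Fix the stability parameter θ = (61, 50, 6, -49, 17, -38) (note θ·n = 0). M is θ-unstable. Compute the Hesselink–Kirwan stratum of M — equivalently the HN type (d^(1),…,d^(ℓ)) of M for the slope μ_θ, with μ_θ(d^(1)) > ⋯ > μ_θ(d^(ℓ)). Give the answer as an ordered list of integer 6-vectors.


Interval decomposition of M: I[1,2], I[3,3], I[3,6], I[4,6], I[5,5].
HN type (ℓ=6): μ^(1)=111/2; μ^(2)=17; μ^(3)=6; μ^(4)=-21/2; μ^(5)=-43/2; μ^(6)=-49

((1, 1, 0, 0, 0, 0); (0, 0, 0, 0, 1, 0); (0, 0, 1, 0, 0, 0); (0, 0, 0, 0, 2, 2); (0, 0, 1, 1, 0, 0); (0, 0, 0, 1, 0, 0))
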